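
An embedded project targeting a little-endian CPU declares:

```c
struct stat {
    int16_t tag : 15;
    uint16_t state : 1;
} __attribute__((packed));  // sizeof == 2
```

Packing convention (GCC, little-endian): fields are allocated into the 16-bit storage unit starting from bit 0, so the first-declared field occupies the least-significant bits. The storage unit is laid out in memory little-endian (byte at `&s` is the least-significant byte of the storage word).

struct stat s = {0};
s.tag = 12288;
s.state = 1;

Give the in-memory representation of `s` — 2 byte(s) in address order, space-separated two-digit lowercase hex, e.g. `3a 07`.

tag:15 = 12288 → 0x3000 << 0 → word 0x3000
state:1 = 1 → 0x1 << 15 → word 0xb000
word = 0xb000 → little-endian bytes:
  [0]=0x00  [1]=0xb0

00 b0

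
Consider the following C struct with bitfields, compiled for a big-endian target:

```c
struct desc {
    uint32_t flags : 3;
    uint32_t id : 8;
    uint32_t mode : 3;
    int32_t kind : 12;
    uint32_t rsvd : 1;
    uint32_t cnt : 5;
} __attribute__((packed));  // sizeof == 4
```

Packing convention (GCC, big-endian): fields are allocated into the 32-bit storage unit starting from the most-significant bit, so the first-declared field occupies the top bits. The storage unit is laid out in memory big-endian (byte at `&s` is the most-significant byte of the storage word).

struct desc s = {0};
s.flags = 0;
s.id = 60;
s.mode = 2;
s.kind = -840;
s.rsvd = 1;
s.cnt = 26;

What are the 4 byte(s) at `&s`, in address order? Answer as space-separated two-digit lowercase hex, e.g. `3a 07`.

07 8b 2e 3a

flags:3 = 0 → 0x0 << 29 → word 0x00000000
id:8 = 60 → 0x3c << 21 → word 0x07800000
mode:3 = 2 → 0x2 << 18 → word 0x07880000
kind:12 = -840 → 0xcb8 << 6 → word 0x078b2e00
rsvd:1 = 1 → 0x1 << 5 → word 0x078b2e20
cnt:5 = 26 → 0x1a << 0 → word 0x078b2e3a
word = 0x078b2e3a → big-endian bytes:
  [0]=0x07  [1]=0x8b  [2]=0x2e  [3]=0x3a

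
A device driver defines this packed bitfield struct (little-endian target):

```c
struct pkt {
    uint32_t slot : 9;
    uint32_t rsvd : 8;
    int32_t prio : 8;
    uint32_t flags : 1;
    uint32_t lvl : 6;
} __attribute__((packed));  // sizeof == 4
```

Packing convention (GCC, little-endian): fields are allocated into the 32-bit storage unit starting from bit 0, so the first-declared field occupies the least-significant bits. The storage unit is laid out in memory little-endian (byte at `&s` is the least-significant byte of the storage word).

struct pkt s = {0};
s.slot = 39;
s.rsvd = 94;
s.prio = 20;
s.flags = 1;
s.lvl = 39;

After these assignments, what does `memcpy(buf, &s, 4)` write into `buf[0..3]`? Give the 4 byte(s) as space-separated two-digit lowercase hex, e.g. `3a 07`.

[0+:9] slot=39 & 0x1ff = 0x27; word=0x00000027
[9+:8] rsvd=94 & 0xff = 0x5e; word=0x0000bc27
[17+:8] prio=20 & 0xff = 0x14; word=0x0028bc27
[25+:1] flags=1 & 0x1 = 0x1; word=0x0228bc27
[26+:6] lvl=39 & 0x3f = 0x27; word=0x9e28bc27
word = 0x9e28bc27 → little-endian bytes:
  [0]=0x27  [1]=0xbc  [2]=0x28  [3]=0x9e

27 bc 28 9e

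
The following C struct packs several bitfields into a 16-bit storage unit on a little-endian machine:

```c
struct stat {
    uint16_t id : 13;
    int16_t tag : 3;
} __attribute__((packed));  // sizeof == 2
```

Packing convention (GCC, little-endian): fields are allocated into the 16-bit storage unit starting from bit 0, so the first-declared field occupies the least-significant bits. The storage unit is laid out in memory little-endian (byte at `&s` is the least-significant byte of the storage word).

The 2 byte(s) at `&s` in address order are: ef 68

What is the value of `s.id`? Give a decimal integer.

2287

[0]=0xef [1]=0x68 (little-endian) → word 0x68ef
id [0+:13] = (word>>0) & 0x1fff = 2287  ←
tag [13+:3] = (word>>13) & 0x7 = 3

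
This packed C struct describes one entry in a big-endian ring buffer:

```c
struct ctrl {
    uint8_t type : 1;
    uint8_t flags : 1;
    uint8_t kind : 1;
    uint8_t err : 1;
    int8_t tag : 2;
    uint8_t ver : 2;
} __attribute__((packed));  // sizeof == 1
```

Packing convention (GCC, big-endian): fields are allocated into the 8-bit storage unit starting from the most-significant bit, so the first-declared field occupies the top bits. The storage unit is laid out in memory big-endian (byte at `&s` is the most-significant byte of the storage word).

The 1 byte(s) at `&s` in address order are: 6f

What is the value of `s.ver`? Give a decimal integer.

[0]=0x6f (big-endian) → word 0x6f
type:1 @ bit 7 → (0x6f>>7)&0x1 = 0x0
flags:1 @ bit 6 → (0x6f>>6)&0x1 = 0x1
kind:1 @ bit 5 → (0x6f>>5)&0x1 = 0x1
err:1 @ bit 4 → (0x6f>>4)&0x1 = 0x0
tag:2 @ bit 2 → (0x6f>>2)&0x3 = 0x3
ver:2 @ bit 0 → (0x6f>>0)&0x3 = 0x3  ←

3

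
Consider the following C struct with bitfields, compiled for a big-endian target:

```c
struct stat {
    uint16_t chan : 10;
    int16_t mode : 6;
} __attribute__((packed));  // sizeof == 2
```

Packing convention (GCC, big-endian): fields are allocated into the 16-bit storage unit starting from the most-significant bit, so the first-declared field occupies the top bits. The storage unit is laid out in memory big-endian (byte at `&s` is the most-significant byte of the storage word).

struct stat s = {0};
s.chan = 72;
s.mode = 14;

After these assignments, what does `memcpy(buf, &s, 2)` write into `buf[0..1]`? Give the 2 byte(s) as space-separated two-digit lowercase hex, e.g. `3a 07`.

12 0e

chan (10b) val=72 bits=0x48 at bit 6: 0x1200
mode (6b) val=14 bits=0xe at bit 0: 0x120e
word = 0x120e → big-endian bytes:
  [0]=0x12  [1]=0x0e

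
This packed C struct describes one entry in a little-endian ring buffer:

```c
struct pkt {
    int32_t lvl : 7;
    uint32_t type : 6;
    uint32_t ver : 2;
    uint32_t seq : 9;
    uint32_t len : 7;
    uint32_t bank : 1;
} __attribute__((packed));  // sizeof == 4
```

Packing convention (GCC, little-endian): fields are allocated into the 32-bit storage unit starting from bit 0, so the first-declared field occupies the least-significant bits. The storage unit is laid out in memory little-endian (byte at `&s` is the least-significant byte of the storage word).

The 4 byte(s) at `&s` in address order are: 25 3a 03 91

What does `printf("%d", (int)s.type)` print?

52

[0]=0x25 [1]=0x3a [2]=0x03 [3]=0x91 (little-endian) → word 0x91033a25
lvl [0+:7] = (word>>0) & 0x7f = 37
type [7+:6] = (word>>7) & 0x3f = 52  ←
ver [13+:2] = (word>>13) & 0x3 = 1
seq [15+:9] = (word>>15) & 0x1ff = 6
len [24+:7] = (word>>24) & 0x7f = 17
bank [31+:1] = (word>>31) & 0x1 = 1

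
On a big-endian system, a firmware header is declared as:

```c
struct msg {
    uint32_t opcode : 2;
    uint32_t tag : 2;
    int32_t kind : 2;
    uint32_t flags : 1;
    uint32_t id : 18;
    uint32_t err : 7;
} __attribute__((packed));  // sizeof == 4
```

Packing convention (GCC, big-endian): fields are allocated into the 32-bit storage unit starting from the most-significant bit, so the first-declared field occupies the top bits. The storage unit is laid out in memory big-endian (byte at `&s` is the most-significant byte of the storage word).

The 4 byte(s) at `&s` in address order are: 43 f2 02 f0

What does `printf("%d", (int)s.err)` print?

112

[0]=0x43 [1]=0xf2 [2]=0x02 [3]=0xf0 (big-endian) → word 0x43f202f0
opcode [30+:2] = (word>>30) & 0x3 = 1
tag [28+:2] = (word>>28) & 0x3 = 0
kind [26+:2] = (word>>26) & 0x3 = 0
flags [25+:1] = (word>>25) & 0x1 = 1
id [7+:18] = (word>>7) & 0x3ffff = 254981
err [0+:7] = (word>>0) & 0x7f = 112  ←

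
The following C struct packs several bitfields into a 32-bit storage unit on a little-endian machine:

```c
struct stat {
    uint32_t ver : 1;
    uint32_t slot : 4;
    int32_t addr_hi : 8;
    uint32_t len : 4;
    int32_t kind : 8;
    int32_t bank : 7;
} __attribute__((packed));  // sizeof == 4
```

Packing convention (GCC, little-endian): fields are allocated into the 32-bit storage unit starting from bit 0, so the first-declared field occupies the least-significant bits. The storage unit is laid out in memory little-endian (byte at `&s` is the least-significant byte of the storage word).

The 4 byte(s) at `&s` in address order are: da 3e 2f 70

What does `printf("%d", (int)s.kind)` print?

23

[0]=0xda [1]=0x3e [2]=0x2f [3]=0x70 (little-endian) → word 0x702f3eda
ver [0+:1] = (word>>0) & 0x1 = 0
slot [1+:4] = (word>>1) & 0xf = 13
addr_hi [5+:8] = (word>>5) & 0xff = 246
len [13+:4] = (word>>13) & 0xf = 9
kind [17+:8] = (word>>17) & 0xff = 23  ←
bank [25+:7] = (word>>25) & 0x7f = 56
kind signed 8b, MSB=0: value = 23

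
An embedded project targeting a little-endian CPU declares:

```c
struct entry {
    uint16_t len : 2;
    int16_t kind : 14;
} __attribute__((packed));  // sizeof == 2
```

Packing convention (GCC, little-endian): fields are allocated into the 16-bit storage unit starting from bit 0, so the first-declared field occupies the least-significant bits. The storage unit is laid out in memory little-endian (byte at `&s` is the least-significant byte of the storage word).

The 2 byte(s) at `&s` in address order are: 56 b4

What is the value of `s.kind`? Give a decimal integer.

[0]=0x56 [1]=0xb4 (little-endian) → word 0xb456
len [0+:2] = (word>>0) & 0x3 = 2
kind [2+:14] = (word>>2) & 0x3fff = 11541  ←
kind signed 14b, MSB=1: 11541 - 16384 = -4843

-4843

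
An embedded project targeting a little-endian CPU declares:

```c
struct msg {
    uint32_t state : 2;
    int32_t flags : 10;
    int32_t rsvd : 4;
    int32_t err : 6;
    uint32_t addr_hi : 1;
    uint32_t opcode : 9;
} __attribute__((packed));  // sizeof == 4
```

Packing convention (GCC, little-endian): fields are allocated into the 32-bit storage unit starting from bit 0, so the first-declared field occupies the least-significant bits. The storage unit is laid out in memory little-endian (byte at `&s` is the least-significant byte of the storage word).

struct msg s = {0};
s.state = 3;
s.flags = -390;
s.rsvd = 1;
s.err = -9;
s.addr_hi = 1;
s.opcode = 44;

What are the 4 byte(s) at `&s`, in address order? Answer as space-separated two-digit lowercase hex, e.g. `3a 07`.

state (2b) val=3 bits=0x3 at bit 0: 0x00000003
flags (10b) val=-390 bits=0x27a at bit 2: 0x000009eb
rsvd (4b) val=1 bits=0x1 at bit 12: 0x000019eb
err (6b) val=-9 bits=0x37 at bit 16: 0x003719eb
addr_hi (1b) val=1 bits=0x1 at bit 22: 0x007719eb
opcode (9b) val=44 bits=0x2c at bit 23: 0x167719eb
word = 0x167719eb → little-endian bytes:
  [0]=0xeb  [1]=0x19  [2]=0x77  [3]=0x16

eb 19 77 16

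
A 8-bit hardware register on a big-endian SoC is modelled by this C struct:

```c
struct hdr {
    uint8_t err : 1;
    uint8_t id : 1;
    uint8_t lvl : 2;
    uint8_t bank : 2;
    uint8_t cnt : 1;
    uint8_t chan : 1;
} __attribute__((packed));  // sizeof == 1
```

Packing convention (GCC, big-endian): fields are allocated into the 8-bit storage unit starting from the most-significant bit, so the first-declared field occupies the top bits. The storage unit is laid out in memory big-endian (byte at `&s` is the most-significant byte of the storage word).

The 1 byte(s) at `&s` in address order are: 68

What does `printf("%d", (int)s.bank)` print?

2

[0]=0x68 (big-endian) → word 0x68
err:1 @ bit 7 → (0x68>>7)&0x1 = 0x0
id:1 @ bit 6 → (0x68>>6)&0x1 = 0x1
lvl:2 @ bit 4 → (0x68>>4)&0x3 = 0x2
bank:2 @ bit 2 → (0x68>>2)&0x3 = 0x2  ←
cnt:1 @ bit 1 → (0x68>>1)&0x1 = 0x0
chan:1 @ bit 0 → (0x68>>0)&0x1 = 0x0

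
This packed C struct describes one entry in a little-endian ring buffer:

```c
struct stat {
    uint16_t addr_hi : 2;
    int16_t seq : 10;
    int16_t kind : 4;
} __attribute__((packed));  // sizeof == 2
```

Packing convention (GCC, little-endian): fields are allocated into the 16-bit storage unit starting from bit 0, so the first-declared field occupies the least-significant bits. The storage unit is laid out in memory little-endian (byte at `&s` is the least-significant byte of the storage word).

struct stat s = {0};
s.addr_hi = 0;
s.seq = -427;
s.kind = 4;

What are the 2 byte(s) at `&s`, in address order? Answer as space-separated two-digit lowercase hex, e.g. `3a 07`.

54 49

[0+:2] addr_hi=0 & 0x3 = 0x0; word=0x0000
[2+:10] seq=-427 & 0x3ff = 0x255; word=0x0954
[12+:4] kind=4 & 0xf = 0x4; word=0x4954
word = 0x4954 → little-endian bytes:
  [0]=0x54  [1]=0x49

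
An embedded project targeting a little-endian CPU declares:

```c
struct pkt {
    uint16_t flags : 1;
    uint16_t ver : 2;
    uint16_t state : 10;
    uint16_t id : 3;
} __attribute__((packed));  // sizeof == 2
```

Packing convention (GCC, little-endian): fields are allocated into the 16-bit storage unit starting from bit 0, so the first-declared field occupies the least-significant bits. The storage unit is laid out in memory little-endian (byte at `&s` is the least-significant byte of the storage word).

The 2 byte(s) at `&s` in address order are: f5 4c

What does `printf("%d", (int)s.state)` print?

[0]=0xf5 [1]=0x4c (little-endian) → word 0x4cf5
flags:1 @ bit 0 → (0x4cf5>>0)&0x1 = 0x1
ver:2 @ bit 1 → (0x4cf5>>1)&0x3 = 0x2
state:10 @ bit 3 → (0x4cf5>>3)&0x3ff = 0x19e  ←
id:3 @ bit 13 → (0x4cf5>>13)&0x7 = 0x2

414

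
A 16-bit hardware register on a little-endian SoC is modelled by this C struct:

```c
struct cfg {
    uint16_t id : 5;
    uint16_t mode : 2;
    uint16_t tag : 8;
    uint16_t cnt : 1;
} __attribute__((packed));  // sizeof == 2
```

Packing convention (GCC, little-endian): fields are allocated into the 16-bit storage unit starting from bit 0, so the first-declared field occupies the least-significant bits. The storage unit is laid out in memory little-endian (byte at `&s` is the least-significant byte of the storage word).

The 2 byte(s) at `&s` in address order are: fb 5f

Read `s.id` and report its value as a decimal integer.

27

[0]=0xfb [1]=0x5f (little-endian) → word 0x5ffb
id:5 @ bit 0 → (0x5ffb>>0)&0x1f = 0x1b  ←
mode:2 @ bit 5 → (0x5ffb>>5)&0x3 = 0x3
tag:8 @ bit 7 → (0x5ffb>>7)&0xff = 0xbf
cnt:1 @ bit 15 → (0x5ffb>>15)&0x1 = 0x0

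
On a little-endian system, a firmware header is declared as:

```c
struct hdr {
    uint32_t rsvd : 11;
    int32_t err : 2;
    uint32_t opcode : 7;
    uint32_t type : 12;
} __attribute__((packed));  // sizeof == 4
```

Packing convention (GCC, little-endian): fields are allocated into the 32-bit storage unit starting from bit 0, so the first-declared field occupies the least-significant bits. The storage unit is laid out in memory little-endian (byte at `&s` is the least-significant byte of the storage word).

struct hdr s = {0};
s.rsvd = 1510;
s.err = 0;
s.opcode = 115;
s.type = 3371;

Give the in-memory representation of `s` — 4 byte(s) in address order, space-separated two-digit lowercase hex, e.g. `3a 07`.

[0+:11] rsvd=1510 & 0x7ff = 0x5e6; word=0x000005e6
[11+:2] err=0 & 0x3 = 0x0; word=0x000005e6
[13+:7] opcode=115 & 0x7f = 0x73; word=0x000e65e6
[20+:12] type=3371 & 0xfff = 0xd2b; word=0xd2be65e6
word = 0xd2be65e6 → little-endian bytes:
  [0]=0xe6  [1]=0x65  [2]=0xbe  [3]=0xd2

e6 65 be d2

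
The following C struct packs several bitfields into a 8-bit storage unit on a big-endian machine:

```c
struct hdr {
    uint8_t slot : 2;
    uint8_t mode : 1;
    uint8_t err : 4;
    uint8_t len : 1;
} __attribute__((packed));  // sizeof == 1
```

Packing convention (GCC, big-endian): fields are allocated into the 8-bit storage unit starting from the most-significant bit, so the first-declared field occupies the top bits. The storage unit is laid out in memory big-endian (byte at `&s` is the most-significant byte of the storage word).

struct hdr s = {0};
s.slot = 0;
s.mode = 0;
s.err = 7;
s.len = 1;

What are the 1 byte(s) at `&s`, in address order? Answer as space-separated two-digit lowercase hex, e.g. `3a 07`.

0f

slot (2b) val=0 bits=0x0 at bit 6: 0x00
mode (1b) val=0 bits=0x0 at bit 5: 0x00
err (4b) val=7 bits=0x7 at bit 1: 0x0e
len (1b) val=1 bits=0x1 at bit 0: 0x0f
word = 0x0f → big-endian bytes:
  [0]=0x0f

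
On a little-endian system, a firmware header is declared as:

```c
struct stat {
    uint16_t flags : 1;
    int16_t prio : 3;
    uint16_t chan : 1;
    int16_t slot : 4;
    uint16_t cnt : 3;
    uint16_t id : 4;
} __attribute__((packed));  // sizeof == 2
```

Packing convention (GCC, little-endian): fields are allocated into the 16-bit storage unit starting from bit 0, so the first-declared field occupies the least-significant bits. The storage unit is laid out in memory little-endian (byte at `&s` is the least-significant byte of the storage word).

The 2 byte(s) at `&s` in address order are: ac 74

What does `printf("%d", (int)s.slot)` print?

5

[0]=0xac [1]=0x74 (little-endian) → word 0x74ac
flags:1 @ bit 0 → (0x74ac>>0)&0x1 = 0x0
prio:3 @ bit 1 → (0x74ac>>1)&0x7 = 0x6
chan:1 @ bit 4 → (0x74ac>>4)&0x1 = 0x0
slot:4 @ bit 5 → (0x74ac>>5)&0xf = 0x5  ←
cnt:3 @ bit 9 → (0x74ac>>9)&0x7 = 0x2
id:4 @ bit 12 → (0x74ac>>12)&0xf = 0x7
slot signed 4b, MSB=0: value = 5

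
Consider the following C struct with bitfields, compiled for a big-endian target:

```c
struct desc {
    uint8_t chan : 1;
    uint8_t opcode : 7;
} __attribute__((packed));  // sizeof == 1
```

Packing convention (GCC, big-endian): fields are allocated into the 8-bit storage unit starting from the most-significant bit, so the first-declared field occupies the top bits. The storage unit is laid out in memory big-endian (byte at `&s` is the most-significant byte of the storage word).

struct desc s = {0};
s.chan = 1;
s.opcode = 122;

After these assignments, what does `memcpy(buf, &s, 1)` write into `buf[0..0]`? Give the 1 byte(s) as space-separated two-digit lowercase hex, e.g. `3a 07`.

fa

chan (1b) val=1 bits=0x1 at bit 7: 0x80
opcode (7b) val=122 bits=0x7a at bit 0: 0xfa
word = 0xfa → big-endian bytes:
  [0]=0xfa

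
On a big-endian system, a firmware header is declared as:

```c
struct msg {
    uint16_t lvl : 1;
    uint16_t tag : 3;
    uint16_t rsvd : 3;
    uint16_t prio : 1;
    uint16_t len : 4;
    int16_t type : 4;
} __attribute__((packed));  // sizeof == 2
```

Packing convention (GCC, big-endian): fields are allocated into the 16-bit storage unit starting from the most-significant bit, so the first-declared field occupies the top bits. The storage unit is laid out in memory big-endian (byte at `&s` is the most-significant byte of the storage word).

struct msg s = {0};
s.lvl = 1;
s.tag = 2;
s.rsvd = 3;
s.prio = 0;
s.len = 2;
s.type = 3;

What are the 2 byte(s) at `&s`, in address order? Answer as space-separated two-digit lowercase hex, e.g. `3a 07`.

a6 23

lvl:1 = 1 → 0x1 << 15 → word 0x8000
tag:3 = 2 → 0x2 << 12 → word 0xa000
rsvd:3 = 3 → 0x3 << 9 → word 0xa600
prio:1 = 0 → 0x0 << 8 → word 0xa600
len:4 = 2 → 0x2 << 4 → word 0xa620
type:4 = 3 → 0x3 << 0 → word 0xa623
word = 0xa623 → big-endian bytes:
  [0]=0xa6  [1]=0x23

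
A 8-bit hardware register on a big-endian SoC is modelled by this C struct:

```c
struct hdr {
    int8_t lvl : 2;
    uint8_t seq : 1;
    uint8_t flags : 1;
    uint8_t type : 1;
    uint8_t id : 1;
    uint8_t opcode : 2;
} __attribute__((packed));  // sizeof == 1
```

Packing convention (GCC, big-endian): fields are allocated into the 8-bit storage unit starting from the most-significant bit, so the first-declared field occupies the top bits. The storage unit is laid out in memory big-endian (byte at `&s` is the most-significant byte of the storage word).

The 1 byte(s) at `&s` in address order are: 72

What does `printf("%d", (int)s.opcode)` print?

[0]=0x72 (big-endian) → word 0x72
lvl [6+:2] = (word>>6) & 0x3 = 1
seq [5+:1] = (word>>5) & 0x1 = 1
flags [4+:1] = (word>>4) & 0x1 = 1
type [3+:1] = (word>>3) & 0x1 = 0
id [2+:1] = (word>>2) & 0x1 = 0
opcode [0+:2] = (word>>0) & 0x3 = 2  ←

2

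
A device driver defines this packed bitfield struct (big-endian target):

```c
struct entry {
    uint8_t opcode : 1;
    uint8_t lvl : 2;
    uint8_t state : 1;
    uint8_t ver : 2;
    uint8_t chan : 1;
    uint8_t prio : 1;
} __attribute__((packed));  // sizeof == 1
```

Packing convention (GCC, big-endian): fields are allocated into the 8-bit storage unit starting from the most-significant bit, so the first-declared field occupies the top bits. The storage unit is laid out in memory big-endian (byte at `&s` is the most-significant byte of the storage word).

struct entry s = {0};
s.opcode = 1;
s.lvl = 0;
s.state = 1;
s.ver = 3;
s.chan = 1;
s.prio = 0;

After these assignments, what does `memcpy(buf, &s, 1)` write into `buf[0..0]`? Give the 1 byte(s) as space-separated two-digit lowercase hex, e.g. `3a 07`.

[7+:1] opcode=1 & 0x1 = 0x1; word=0x80
[5+:2] lvl=0 & 0x3 = 0x0; word=0x80
[4+:1] state=1 & 0x1 = 0x1; word=0x90
[2+:2] ver=3 & 0x3 = 0x3; word=0x9c
[1+:1] chan=1 & 0x1 = 0x1; word=0x9e
[0+:1] prio=0 & 0x1 = 0x0; word=0x9e
word = 0x9e → big-endian bytes:
  [0]=0x9e

9e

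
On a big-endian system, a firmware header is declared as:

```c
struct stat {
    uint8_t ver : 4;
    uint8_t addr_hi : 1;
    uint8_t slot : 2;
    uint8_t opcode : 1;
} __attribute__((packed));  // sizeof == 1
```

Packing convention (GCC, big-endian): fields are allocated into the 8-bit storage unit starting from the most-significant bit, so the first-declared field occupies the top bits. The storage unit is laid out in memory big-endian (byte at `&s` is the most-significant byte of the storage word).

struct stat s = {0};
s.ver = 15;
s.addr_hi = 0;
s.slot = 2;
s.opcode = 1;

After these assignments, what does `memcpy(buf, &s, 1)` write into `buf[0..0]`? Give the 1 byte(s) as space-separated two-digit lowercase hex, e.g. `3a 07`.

f5

ver (4b) val=15 bits=0xf at bit 4: 0xf0
addr_hi (1b) val=0 bits=0x0 at bit 3: 0xf0
slot (2b) val=2 bits=0x2 at bit 1: 0xf4
opcode (1b) val=1 bits=0x1 at bit 0: 0xf5
word = 0xf5 → big-endian bytes:
  [0]=0xf5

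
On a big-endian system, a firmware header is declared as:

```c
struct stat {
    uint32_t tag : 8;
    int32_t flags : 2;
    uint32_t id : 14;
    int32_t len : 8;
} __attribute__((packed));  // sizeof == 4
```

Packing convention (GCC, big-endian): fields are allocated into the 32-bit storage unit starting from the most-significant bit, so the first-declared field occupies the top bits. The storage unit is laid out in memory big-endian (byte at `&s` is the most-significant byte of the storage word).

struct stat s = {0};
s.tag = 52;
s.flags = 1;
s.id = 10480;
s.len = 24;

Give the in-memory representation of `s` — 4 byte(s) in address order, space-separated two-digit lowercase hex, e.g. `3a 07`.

[24+:8] tag=52 & 0xff = 0x34; word=0x34000000
[22+:2] flags=1 & 0x3 = 0x1; word=0x34400000
[8+:14] id=10480 & 0x3fff = 0x28f0; word=0x3468f000
[0+:8] len=24 & 0xff = 0x18; word=0x3468f018
word = 0x3468f018 → big-endian bytes:
  [0]=0x34  [1]=0x68  [2]=0xf0  [3]=0x18

34 68 f0 18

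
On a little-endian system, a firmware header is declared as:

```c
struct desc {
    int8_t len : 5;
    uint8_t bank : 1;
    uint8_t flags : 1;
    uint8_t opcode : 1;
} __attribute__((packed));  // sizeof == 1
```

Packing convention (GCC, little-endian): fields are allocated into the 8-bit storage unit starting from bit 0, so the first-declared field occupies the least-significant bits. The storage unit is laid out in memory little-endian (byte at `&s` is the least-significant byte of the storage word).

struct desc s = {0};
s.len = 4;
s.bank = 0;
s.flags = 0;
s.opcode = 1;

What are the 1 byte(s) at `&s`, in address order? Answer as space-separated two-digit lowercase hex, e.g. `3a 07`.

84

[0+:5] len=4 & 0x1f = 0x4; word=0x04
[5+:1] bank=0 & 0x1 = 0x0; word=0x04
[6+:1] flags=0 & 0x1 = 0x0; word=0x04
[7+:1] opcode=1 & 0x1 = 0x1; word=0x84
word = 0x84 → little-endian bytes:
  [0]=0x84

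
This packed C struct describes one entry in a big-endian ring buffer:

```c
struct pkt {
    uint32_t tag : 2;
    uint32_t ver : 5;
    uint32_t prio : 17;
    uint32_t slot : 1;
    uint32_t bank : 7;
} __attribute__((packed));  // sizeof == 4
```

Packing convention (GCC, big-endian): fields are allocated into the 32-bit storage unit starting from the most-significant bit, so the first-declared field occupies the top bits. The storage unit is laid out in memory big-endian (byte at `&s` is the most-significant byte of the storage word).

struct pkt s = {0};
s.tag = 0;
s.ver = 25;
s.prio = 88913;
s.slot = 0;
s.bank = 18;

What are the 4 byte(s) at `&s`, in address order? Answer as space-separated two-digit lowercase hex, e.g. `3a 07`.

33 5b 51 12

tag (2b) val=0 bits=0x0 at bit 30: 0x00000000
ver (5b) val=25 bits=0x19 at bit 25: 0x32000000
prio (17b) val=88913 bits=0x15b51 at bit 8: 0x335b5100
slot (1b) val=0 bits=0x0 at bit 7: 0x335b5100
bank (7b) val=18 bits=0x12 at bit 0: 0x335b5112
word = 0x335b5112 → big-endian bytes:
  [0]=0x33  [1]=0x5b  [2]=0x51  [3]=0x12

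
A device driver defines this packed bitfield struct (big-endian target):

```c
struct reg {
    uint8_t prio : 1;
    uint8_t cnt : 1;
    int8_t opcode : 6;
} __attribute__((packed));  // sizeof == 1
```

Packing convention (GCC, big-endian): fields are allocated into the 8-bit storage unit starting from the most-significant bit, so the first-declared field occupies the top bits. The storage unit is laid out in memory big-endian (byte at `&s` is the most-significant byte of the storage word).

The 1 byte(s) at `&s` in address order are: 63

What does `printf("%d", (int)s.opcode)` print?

-29

[0]=0x63 (big-endian) → word 0x63
prio:1 @ bit 7 → (0x63>>7)&0x1 = 0x0
cnt:1 @ bit 6 → (0x63>>6)&0x1 = 0x1
opcode:6 @ bit 0 → (0x63>>0)&0x3f = 0x23  ←
opcode signed 6b, MSB=1: 35 - 64 = -29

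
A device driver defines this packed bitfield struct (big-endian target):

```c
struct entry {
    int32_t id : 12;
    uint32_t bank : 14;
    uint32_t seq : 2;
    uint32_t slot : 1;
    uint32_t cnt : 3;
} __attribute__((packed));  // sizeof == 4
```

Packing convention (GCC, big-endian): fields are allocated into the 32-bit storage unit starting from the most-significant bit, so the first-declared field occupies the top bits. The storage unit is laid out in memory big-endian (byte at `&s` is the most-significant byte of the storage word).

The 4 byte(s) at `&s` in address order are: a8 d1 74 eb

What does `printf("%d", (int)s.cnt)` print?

3

[0]=0xa8 [1]=0xd1 [2]=0x74 [3]=0xeb (big-endian) → word 0xa8d174eb
id [20+:12] = (word>>20) & 0xfff = 2701
bank [6+:14] = (word>>6) & 0x3fff = 1491
seq [4+:2] = (word>>4) & 0x3 = 2
slot [3+:1] = (word>>3) & 0x1 = 1
cnt [0+:3] = (word>>0) & 0x7 = 3  ←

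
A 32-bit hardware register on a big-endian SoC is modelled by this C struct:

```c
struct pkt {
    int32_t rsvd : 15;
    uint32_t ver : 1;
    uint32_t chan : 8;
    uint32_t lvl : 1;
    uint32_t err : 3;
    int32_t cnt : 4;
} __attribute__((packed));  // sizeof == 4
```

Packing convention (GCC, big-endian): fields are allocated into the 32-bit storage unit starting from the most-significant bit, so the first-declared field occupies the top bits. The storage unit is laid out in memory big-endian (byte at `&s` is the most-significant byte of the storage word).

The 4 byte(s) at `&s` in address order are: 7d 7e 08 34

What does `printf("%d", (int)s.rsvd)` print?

16063

[0]=0x7d [1]=0x7e [2]=0x08 [3]=0x34 (big-endian) → word 0x7d7e0834
rsvd [17+:15] = (word>>17) & 0x7fff = 16063  ←
ver [16+:1] = (word>>16) & 0x1 = 0
chan [8+:8] = (word>>8) & 0xff = 8
lvl [7+:1] = (word>>7) & 0x1 = 0
err [4+:3] = (word>>4) & 0x7 = 3
cnt [0+:4] = (word>>0) & 0xf = 4
rsvd signed 15b, MSB=0: value = 16063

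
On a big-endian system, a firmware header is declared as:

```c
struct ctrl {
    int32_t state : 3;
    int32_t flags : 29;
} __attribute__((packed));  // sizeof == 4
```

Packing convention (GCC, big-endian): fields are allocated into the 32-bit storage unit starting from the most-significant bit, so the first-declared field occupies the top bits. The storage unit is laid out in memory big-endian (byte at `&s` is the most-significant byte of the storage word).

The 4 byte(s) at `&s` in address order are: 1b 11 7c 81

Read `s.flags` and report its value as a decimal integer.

-82740095

[0]=0x1b [1]=0x11 [2]=0x7c [3]=0x81 (big-endian) → word 0x1b117c81
state [29+:3] = (word>>29) & 0x7 = 0
flags [0+:29] = (word>>0) & 0x1fffffff = 454130817  ←
flags signed 29b, MSB=1: 454130817 - 536870912 = -82740095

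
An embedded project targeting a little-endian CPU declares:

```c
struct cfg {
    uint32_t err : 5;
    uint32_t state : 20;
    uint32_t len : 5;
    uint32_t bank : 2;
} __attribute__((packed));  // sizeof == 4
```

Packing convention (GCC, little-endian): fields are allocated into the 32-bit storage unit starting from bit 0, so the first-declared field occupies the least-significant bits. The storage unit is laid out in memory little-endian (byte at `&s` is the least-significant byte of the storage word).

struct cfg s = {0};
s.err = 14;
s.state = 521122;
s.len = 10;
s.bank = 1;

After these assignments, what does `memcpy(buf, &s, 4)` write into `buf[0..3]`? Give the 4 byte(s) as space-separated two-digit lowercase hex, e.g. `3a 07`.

[0+:5] err=14 & 0x1f = 0xe; word=0x0000000e
[5+:20] state=521122 & 0xfffff = 0x7f3a2; word=0x00fe744e
[25+:5] len=10 & 0x1f = 0xa; word=0x14fe744e
[30+:2] bank=1 & 0x3 = 0x1; word=0x54fe744e
word = 0x54fe744e → little-endian bytes:
  [0]=0x4e  [1]=0x74  [2]=0xfe  [3]=0x54

4e 74 fe 54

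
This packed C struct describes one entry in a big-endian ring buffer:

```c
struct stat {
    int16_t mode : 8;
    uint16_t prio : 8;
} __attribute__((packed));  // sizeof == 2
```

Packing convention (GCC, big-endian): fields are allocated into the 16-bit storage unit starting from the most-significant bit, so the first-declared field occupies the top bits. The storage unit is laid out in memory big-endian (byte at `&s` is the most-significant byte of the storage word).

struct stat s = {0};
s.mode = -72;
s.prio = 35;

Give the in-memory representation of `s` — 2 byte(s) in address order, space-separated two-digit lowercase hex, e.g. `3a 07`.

b8 23

mode (8b) val=-72 bits=0xb8 at bit 8: 0xb800
prio (8b) val=35 bits=0x23 at bit 0: 0xb823
word = 0xb823 → big-endian bytes:
  [0]=0xb8  [1]=0x23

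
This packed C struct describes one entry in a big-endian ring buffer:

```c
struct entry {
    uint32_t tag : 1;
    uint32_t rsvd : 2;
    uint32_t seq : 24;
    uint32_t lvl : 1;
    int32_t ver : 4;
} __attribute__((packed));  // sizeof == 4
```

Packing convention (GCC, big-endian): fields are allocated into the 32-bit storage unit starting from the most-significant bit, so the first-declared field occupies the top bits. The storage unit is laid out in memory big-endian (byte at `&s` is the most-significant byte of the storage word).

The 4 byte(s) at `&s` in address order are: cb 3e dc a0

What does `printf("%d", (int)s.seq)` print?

[0]=0xcb [1]=0x3e [2]=0xdc [3]=0xa0 (big-endian) → word 0xcb3edca0
tag [31+:1] = (word>>31) & 0x1 = 1
rsvd [29+:2] = (word>>29) & 0x3 = 2
seq [5+:24] = (word>>5) & 0xffffff = 5895909  ←
lvl [4+:1] = (word>>4) & 0x1 = 0
ver [0+:4] = (word>>0) & 0xf = 0

5895909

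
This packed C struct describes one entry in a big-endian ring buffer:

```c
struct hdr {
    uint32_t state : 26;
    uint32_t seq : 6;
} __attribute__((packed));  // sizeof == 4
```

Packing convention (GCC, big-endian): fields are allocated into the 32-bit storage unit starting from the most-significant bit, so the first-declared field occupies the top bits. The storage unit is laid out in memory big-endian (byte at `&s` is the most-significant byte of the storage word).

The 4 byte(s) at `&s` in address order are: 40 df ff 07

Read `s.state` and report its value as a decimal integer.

17006588

[0]=0x40 [1]=0xdf [2]=0xff [3]=0x07 (big-endian) → word 0x40dfff07
state [6+:26] = (word>>6) & 0x3ffffff = 17006588  ←
seq [0+:6] = (word>>0) & 0x3f = 7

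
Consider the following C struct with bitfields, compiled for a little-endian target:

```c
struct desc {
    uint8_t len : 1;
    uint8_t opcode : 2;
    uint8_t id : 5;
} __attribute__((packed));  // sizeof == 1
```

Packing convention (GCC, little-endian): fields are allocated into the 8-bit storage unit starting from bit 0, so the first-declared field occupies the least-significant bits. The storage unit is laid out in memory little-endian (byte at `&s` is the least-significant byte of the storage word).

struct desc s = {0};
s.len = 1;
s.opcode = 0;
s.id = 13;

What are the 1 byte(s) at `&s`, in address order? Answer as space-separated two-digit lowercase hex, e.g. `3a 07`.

69

[0+:1] len=1 & 0x1 = 0x1; word=0x01
[1+:2] opcode=0 & 0x3 = 0x0; word=0x01
[3+:5] id=13 & 0x1f = 0xd; word=0x69
word = 0x69 → little-endian bytes:
  [0]=0x69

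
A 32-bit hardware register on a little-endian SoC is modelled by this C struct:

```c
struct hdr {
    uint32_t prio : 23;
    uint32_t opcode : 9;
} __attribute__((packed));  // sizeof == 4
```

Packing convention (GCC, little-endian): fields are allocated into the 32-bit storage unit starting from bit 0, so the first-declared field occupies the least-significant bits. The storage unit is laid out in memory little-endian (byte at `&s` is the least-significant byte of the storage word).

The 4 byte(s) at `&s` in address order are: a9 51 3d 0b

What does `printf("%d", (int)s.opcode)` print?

[0]=0xa9 [1]=0x51 [2]=0x3d [3]=0x0b (little-endian) → word 0x0b3d51a9
prio:23 @ bit 0 → (0x0b3d51a9>>0)&0x7fffff = 0x3d51a9
opcode:9 @ bit 23 → (0x0b3d51a9>>23)&0x1ff = 0x16  ←

22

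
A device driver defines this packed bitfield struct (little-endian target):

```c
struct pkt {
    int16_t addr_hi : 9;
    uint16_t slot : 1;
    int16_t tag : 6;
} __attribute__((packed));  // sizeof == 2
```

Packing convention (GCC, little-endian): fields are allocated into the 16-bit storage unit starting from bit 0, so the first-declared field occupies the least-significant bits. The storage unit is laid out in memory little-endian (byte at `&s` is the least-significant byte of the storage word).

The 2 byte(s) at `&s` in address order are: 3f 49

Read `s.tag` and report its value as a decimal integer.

18

[0]=0x3f [1]=0x49 (little-endian) → word 0x493f
addr_hi [0+:9] = (word>>0) & 0x1ff = 319
slot [9+:1] = (word>>9) & 0x1 = 0
tag [10+:6] = (word>>10) & 0x3f = 18  ←
tag signed 6b, MSB=0: value = 18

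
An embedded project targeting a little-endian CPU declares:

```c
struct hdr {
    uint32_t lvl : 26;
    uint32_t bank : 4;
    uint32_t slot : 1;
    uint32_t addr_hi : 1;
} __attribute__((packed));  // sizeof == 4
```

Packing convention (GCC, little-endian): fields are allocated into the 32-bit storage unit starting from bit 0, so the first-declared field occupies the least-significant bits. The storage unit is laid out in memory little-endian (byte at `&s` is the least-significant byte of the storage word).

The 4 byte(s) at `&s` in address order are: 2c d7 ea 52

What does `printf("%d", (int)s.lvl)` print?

48944940

[0]=0x2c [1]=0xd7 [2]=0xea [3]=0x52 (little-endian) → word 0x52ead72c
lvl:26 @ bit 0 → (0x52ead72c>>0)&0x3ffffff = 0x2ead72c  ←
bank:4 @ bit 26 → (0x52ead72c>>26)&0xf = 0x4
slot:1 @ bit 30 → (0x52ead72c>>30)&0x1 = 0x1
addr_hi:1 @ bit 31 → (0x52ead72c>>31)&0x1 = 0x0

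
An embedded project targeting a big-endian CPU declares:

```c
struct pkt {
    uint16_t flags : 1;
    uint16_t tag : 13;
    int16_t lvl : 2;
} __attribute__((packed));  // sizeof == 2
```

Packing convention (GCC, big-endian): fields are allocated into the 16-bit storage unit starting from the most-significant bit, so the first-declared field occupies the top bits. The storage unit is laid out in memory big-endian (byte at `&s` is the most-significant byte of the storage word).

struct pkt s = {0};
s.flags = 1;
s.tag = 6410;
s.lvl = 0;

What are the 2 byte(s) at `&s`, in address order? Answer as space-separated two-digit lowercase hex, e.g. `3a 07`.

flags:1 = 1 → 0x1 << 15 → word 0x8000
tag:13 = 6410 → 0x190a << 2 → word 0xe428
lvl:2 = 0 → 0x0 << 0 → word 0xe428
word = 0xe428 → big-endian bytes:
  [0]=0xe4  [1]=0x28

e4 28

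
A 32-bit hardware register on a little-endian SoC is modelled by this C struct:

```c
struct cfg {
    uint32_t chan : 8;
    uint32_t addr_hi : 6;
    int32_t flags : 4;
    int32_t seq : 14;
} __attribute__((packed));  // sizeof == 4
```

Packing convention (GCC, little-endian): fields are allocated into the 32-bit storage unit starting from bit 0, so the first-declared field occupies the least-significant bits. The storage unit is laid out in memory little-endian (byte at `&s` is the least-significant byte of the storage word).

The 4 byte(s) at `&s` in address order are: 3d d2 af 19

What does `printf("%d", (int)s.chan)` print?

[0]=0x3d [1]=0xd2 [2]=0xaf [3]=0x19 (little-endian) → word 0x19afd23d
chan:8 @ bit 0 → (0x19afd23d>>0)&0xff = 0x3d  ←
addr_hi:6 @ bit 8 → (0x19afd23d>>8)&0x3f = 0x12
flags:4 @ bit 14 → (0x19afd23d>>14)&0xf = 0xf
seq:14 @ bit 18 → (0x19afd23d>>18)&0x3fff = 0x66b

61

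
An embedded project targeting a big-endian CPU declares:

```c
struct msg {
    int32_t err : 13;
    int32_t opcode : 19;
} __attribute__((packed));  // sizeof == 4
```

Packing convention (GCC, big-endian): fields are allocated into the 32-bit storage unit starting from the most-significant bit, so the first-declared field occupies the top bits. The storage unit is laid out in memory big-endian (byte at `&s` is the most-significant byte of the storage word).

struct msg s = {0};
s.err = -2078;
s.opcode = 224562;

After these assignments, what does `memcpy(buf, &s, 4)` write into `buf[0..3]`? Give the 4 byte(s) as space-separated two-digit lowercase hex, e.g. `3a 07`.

bf 13 6d 32

err:13 = -2078 → 0x17e2 << 19 → word 0xbf100000
opcode:19 = 224562 → 0x36d32 << 0 → word 0xbf136d32
word = 0xbf136d32 → big-endian bytes:
  [0]=0xbf  [1]=0x13  [2]=0x6d  [3]=0x32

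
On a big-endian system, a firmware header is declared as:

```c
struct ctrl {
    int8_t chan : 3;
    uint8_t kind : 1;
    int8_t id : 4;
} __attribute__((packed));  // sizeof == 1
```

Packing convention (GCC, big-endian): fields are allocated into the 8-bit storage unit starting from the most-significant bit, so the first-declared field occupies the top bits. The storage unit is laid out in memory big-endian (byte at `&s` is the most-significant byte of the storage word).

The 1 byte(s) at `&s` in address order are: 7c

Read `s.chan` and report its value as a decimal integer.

3

[0]=0x7c (big-endian) → word 0x7c
chan [5+:3] = (word>>5) & 0x7 = 3  ←
kind [4+:1] = (word>>4) & 0x1 = 1
id [0+:4] = (word>>0) & 0xf = 12
chan signed 3b, MSB=0: value = 3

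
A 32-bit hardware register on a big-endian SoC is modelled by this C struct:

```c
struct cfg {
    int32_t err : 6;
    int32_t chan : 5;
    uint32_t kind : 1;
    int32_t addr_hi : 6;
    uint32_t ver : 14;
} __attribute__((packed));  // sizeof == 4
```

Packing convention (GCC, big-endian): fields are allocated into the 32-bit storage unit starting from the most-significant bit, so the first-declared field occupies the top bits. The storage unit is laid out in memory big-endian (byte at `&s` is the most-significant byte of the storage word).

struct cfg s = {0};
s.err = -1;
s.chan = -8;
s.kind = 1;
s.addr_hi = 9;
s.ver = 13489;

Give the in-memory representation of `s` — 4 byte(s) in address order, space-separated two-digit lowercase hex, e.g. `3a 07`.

ff 12 74 b1

err (6b) val=-1 bits=0x3f at bit 26: 0xfc000000
chan (5b) val=-8 bits=0x18 at bit 21: 0xff000000
kind (1b) val=1 bits=0x1 at bit 20: 0xff100000
addr_hi (6b) val=9 bits=0x9 at bit 14: 0xff124000
ver (14b) val=13489 bits=0x34b1 at bit 0: 0xff1274b1
word = 0xff1274b1 → big-endian bytes:
  [0]=0xff  [1]=0x12  [2]=0x74  [3]=0xb1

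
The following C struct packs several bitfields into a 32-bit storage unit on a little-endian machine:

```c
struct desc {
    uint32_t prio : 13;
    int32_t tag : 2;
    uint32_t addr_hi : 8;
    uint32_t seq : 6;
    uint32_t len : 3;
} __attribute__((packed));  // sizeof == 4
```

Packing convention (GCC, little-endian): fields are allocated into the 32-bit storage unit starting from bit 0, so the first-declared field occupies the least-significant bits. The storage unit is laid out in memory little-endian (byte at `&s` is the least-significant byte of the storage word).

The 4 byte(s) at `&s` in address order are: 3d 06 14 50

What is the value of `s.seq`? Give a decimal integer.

[0]=0x3d [1]=0x06 [2]=0x14 [3]=0x50 (little-endian) → word 0x5014063d
prio [0+:13] = (word>>0) & 0x1fff = 1597
tag [13+:2] = (word>>13) & 0x3 = 0
addr_hi [15+:8] = (word>>15) & 0xff = 40
seq [23+:6] = (word>>23) & 0x3f = 32  ←
len [29+:3] = (word>>29) & 0x7 = 2

32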